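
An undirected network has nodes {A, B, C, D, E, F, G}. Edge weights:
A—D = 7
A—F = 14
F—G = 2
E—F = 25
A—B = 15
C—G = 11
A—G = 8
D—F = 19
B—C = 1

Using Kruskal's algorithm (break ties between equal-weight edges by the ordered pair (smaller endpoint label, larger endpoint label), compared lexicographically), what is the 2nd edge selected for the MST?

Kruskal's algorithm — process edges by increasing weight (ties by edge label):
B—C (1): add. Components now {A} {B,C} {D} {E} {F} {G}
F—G (2): add. Components now {A} {B,C} {D} {E} {F,G}
A—D (7): add. Components now {A,D} {B,C} {E} {F,G}
A—G (8): add. Components now {A,D,F,G} {B,C} {E}
C—G (11): add. Components now {A,B,C,D,F,G} {E}
A—F (14): skip — A and F already connected.
A—B (15): skip — A and B already connected.
D—F (19): skip — D and F already connected.
E—F (25): add. Components now {A,B,C,D,E,F,G}
The 2nd edge added is F—G.

F-G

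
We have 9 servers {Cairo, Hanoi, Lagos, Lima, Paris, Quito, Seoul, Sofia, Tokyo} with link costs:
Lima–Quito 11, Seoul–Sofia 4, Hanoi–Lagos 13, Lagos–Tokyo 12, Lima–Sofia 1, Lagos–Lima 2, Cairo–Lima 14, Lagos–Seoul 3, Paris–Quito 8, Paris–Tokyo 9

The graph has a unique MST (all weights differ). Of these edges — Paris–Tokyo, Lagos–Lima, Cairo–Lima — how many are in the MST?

3

Kruskal's algorithm — process edges by increasing weight (ties by edge label):
Lima–Sofia (1): add — endpoints in different components.
Lagos–Lima (2): add — endpoints in different components.
Lagos–Seoul (3): add — endpoints in different components.
Seoul–Sofia (4): skip — Seoul and Sofia already connected.
Paris–Quito (8): add — endpoints in different components.
Paris–Tokyo (9): add — endpoints in different components.
Lima–Quito (11): add — endpoints in different components.
Lagos–Tokyo (12): skip — Tokyo and Lagos already connected.
Hanoi–Lagos (13): add — endpoints in different components.
Cairo–Lima (14): add — endpoints in different components.
MST edge set: {Lima–Sofia, Lagos–Lima, Lagos–Seoul, Paris–Quito, Paris–Tokyo, Lima–Quito, Hanoi–Lagos, Cairo–Lima}.
Of the listed edges, {Paris–Tokyo, Lagos–Lima, Cairo–Lima} are in the MST → 3.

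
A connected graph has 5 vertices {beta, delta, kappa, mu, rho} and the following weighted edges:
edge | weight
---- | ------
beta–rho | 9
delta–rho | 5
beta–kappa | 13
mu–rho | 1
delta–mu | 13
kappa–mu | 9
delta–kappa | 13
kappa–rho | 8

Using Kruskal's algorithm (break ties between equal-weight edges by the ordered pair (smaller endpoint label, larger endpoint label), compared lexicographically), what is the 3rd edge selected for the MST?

kappa-rho

Kruskal: consider edges lightest-first.
mu–rho (1): add. Components now {kappa} {mu,rho} {beta} {delta}
delta–rho (5): add. Components now {kappa} {delta,mu,rho} {beta}
kappa–rho (8): add. Components now {delta,kappa,mu,rho} {beta}
beta–rho (9): add. Components now {beta,delta,kappa,mu,rho}
The 3rd edge added is kappa–rho.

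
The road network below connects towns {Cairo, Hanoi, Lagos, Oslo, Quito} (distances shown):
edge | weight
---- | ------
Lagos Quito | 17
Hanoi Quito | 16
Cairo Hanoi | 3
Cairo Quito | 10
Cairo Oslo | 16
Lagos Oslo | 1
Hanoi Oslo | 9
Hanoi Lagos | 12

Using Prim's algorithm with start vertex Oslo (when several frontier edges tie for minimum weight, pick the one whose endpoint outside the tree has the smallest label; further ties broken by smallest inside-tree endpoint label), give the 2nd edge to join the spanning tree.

Grow the tree from Oslo using Prim:
Step 1: cheapest edge leaving the tree is Lagos Oslo (1); add Lagos.
Step 2: cheapest edge leaving the tree is Hanoi Oslo (9); add Hanoi.
Step 3: cheapest edge leaving the tree is Cairo Hanoi (3); add Cairo.
Step 4: cheapest edge leaving the tree is Cairo Quito (10); add Quito.
The 2nd edge added is Hanoi Oslo.

Hanoi-Oslo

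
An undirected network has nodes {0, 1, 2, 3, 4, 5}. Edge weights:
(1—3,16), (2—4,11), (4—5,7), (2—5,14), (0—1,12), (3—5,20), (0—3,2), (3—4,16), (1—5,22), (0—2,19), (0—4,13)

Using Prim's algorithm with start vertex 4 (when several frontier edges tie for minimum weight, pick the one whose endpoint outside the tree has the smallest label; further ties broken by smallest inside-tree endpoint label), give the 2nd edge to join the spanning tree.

Prim's algorithm from 4:
Step 1: frontier [4—5 7, 2—4 11, 0—4 13, 3—4 16] → take 4—5 (7); add 5.
Step 2: frontier [2—4 11, 0—4 13, 3—4 16, 2—5 14, 3—5 20, 1—5 22] → take 2—4 (11); add 2.
Step 3: frontier [0—2 19, 0—4 13, 3—4 16, 3—5 20, 1—5 22] → take 0—4 (13); add 0.
Step 4: frontier [0—3 2, 0—1 12, 3—4 16, 3—5 20, 1—5 22] → take 0—3 (2); add 3.
Step 5: frontier [0—1 12, 1—3 16, 1—5 22] → take 0—1 (12); add 1.
The 2nd edge added is 2—4.

2-4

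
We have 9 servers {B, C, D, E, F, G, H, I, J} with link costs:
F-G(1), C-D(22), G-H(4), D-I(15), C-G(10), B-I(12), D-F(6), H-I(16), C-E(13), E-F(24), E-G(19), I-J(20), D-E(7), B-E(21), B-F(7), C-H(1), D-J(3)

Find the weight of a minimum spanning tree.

41

Kruskal: consider edges lightest-first.
C-H (1): add — endpoints in different components.
F-G (1): add — endpoints in different components.
D-J (3): add — endpoints in different components.
G-H (4): add — endpoints in different components.
D-F (6): add — endpoints in different components.
B-F (7): add — endpoints in different components.
D-E (7): add — endpoints in different components.
C-G (10): skip — C and G already connected.
B-I (12): add — endpoints in different components.
MST edges: C-H, F-G, D-J, G-H, D-F, B-F, D-E, B-I; total weight 1+1+3+4+6+7+7+12 = 41.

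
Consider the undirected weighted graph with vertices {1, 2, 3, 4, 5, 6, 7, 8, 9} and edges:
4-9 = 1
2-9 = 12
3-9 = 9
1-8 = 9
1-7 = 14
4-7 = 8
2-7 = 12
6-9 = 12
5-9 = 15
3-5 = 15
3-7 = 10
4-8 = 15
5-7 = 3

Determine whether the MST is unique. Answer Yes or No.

No

Kruskal: consider edges lightest-first.
4-9 (1): add — endpoints in different components.
5-7 (3): add — endpoints in different components.
4-7 (8): add — endpoints in different components.
1-8 (9): add — endpoints in different components.
3-9 (9): add — endpoints in different components.
3-7 (10): skip — 3 and 7 already connected.
2-7 (12): add — endpoints in different components.
2-9 (12): skip — 2 and 9 already connected.
6-9 (12): add — endpoints in different components.
1-7 (14): add — endpoints in different components.
Non-tree edge 2-9 has weight 12, equal to the heaviest edge on its tree cycle — swapping gives another MST of the same weight. Not unique.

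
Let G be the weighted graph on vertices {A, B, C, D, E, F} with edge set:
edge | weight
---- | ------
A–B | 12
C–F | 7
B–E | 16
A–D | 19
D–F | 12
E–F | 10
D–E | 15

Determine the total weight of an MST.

57

Prim's algorithm from B:
Step 1: cheapest edge leaving the tree is A–B (12); add A.
Step 2: cheapest edge leaving the tree is B–E (16); add E.
Step 3: cheapest edge leaving the tree is E–F (10); add F.
Step 4: cheapest edge leaving the tree is C–F (7); add C.
Step 5: cheapest edge leaving the tree is D–F (12); add D.
MST edges: A–B, B–E, E–F, C–F, D–F; total weight 12+16+10+7+12 = 57.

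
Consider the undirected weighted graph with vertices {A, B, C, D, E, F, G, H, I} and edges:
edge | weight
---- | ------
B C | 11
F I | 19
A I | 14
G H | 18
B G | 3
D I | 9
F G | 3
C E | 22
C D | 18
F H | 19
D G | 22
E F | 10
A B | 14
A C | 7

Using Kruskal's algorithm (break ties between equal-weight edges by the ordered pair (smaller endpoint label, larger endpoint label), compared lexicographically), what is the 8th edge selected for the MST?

Kruskal's algorithm — process edges by increasing weight (ties by edge label):
B G (3): add — endpoints in different components.
F G (3): add — endpoints in different components.
A C (7): add — endpoints in different components.
D I (9): add — endpoints in different components.
E F (10): add — endpoints in different components.
B C (11): add — endpoints in different components.
A B (14): skip — A and B already connected.
A I (14): add — endpoints in different components.
C D (18): skip — C and D already connected.
G H (18): add — endpoints in different components.
The 8th edge added is G H.

G-H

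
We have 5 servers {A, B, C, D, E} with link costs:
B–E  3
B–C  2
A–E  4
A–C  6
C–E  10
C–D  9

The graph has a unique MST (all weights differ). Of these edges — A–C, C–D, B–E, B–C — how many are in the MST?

Kruskal: consider edges lightest-first.
B–C (2): add. Components now {A} {B,C} {D} {E}
B–E (3): add. Components now {A} {B,C,E} {D}
A–E (4): add. Components now {A,B,C,E} {D}
A–C (6): skip — A and C already connected.
C–D (9): add. Components now {A,B,C,D,E}
MST edge set: {B–C, B–E, A–E, C–D}.
Of the listed edges, {C–D, B–E, B–C} are in the MST → 3.

3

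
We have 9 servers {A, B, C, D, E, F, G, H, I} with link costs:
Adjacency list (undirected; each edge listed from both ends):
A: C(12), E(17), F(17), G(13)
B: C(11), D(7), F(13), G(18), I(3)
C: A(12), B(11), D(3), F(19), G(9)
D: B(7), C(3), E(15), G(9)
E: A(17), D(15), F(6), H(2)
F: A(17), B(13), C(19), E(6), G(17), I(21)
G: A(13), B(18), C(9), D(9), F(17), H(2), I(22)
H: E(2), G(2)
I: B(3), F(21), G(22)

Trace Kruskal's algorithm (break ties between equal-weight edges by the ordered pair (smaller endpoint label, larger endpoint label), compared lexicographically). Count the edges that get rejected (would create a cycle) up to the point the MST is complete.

2

Kruskal's algorithm — process edges by increasing weight (ties by edge label):
E H (2): add — endpoints in different components.
G H (2): add — endpoints in different components.
B I (3): add — endpoints in different components.
C D (3): add — endpoints in different components.
E F (6): add — endpoints in different components.
B D (7): add — endpoints in different components.
C G (9): add — endpoints in different components.
D G (9): skip — D and G already connected.
B C (11): skip — B and C already connected.
A C (12): add — endpoints in different components.
Edges rejected before the tree was complete: 2.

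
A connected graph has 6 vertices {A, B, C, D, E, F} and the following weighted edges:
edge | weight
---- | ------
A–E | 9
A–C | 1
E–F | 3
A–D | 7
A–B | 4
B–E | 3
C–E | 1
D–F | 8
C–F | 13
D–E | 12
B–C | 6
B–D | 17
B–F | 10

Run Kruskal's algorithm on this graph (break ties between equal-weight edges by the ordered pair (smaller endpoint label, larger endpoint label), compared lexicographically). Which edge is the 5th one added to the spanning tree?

A-D

Sort edges by weight, then run Kruskal:
A–C (1): add. Components now {A,C} {B} {D} {E} {F}
C–E (1): add. Components now {A,C,E} {B} {D} {F}
B–E (3): add. Components now {A,B,C,E} {D} {F}
E–F (3): add. Components now {A,B,C,E,F} {D}
A–B (4): skip — A and B already connected.
B–C (6): skip — B and C already connected.
A–D (7): add. Components now {A,B,C,D,E,F}
The 5th edge added is A–D.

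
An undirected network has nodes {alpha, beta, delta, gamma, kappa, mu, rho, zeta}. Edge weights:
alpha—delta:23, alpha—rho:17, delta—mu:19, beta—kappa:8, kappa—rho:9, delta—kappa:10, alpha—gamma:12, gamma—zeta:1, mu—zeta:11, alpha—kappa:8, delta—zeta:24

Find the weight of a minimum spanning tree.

59

Prim, starting at mu.
Step 1: cheapest edge leaving the tree is mu—zeta (11); add zeta.
Step 2: cheapest edge leaving the tree is gamma—zeta (1); add gamma.
Step 3: cheapest edge leaving the tree is alpha—gamma (12); add alpha.
Step 4: cheapest edge leaving the tree is alpha—kappa (8); add kappa.
Step 5: cheapest edge leaving the tree is beta—kappa (8); add beta.
Step 6: cheapest edge leaving the tree is kappa—rho (9); add rho.
Step 7: cheapest edge leaving the tree is delta—kappa (10); add delta.
MST edges: mu—zeta, gamma—zeta, alpha—gamma, alpha—kappa, beta—kappa, kappa—rho, delta—kappa; total weight 11+1+12+8+8+9+10 = 59.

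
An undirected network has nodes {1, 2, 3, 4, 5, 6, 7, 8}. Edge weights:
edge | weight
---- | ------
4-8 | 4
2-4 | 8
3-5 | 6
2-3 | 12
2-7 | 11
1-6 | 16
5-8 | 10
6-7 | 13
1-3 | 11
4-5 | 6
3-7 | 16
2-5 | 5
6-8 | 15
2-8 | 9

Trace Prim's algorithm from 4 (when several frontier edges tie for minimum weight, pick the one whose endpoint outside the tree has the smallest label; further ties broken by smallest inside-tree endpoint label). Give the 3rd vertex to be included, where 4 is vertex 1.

5

Grow the tree from 4 using Prim:
Step 1: frontier [4-8 4, 4-5 6, 2-4 8] → take 4-8 (4); add 8.
Step 2: frontier [4-5 6, 2-4 8, 2-8 9, 5-8 10, 6-8 15] → take 4-5 (6); add 5.
Step 3: frontier [2-4 8, 2-5 5, 3-5 6, 2-8 9, 6-8 15] → take 2-5 (5); add 2.
Step 4: frontier [2-7 11, 2-3 12, 3-5 6, 6-8 15] → take 3-5 (6); add 3.
Step 5: frontier [2-7 11, 1-3 11, 3-7 16, 6-8 15] → take 1-3 (11); add 1.
Step 6: frontier [1-6 16, 2-7 11, 3-7 16, 6-8 15] → take 2-7 (11); add 7.
Step 7: frontier [1-6 16, 6-7 13, 6-8 15] → take 6-7 (13); add 6.
Vertex order: 4, 8, 5, 2, 3, 1, 7, 6. The 3rd vertex is 5.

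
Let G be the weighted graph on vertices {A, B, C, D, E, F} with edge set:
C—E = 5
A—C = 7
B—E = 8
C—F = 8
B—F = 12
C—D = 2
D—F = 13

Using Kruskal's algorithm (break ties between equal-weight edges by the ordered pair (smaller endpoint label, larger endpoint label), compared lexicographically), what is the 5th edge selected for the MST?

C-F

Kruskal's algorithm — process edges by increasing weight (ties by edge label):
C—D (2): add. Components now {A} {B} {C,D} {E} {F}
C—E (5): add. Components now {A} {B} {C,D,E} {F}
A—C (7): add. Components now {A,C,D,E} {B} {F}
B—E (8): add. Components now {A,B,C,D,E} {F}
C—F (8): add. Components now {A,B,C,D,E,F}
The 5th edge added is C—F.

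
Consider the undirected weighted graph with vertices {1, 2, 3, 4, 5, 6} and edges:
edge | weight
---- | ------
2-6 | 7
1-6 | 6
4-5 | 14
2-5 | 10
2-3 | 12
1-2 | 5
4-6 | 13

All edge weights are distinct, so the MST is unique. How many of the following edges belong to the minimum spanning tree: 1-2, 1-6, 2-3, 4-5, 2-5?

4

Kruskal's algorithm — process edges by increasing weight (ties by edge label):
1-2 (5): add — endpoints in different components.
1-6 (6): add — endpoints in different components.
2-6 (7): skip — 2 and 6 already connected.
2-5 (10): add — endpoints in different components.
2-3 (12): add — endpoints in different components.
4-6 (13): add — endpoints in different components.
MST edge set: {1-2, 1-6, 2-5, 2-3, 4-6}.
Of the listed edges, {1-2, 1-6, 2-3, 2-5} are in the MST → 4.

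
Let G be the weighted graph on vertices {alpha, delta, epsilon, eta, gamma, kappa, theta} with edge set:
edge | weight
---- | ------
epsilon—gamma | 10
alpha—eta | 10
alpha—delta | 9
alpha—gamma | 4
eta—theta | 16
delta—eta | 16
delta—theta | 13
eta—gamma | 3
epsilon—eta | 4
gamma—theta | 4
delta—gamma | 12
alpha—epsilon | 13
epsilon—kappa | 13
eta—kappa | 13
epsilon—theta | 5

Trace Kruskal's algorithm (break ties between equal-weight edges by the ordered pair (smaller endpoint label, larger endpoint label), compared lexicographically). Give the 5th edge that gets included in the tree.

alpha-delta

Sort edges by weight, then run Kruskal:
eta—gamma (3): add — endpoints in different components.
alpha—gamma (4): add — endpoints in different components.
epsilon—eta (4): add — endpoints in different components.
gamma—theta (4): add — endpoints in different components.
epsilon—theta (5): skip — theta and epsilon already connected.
alpha—delta (9): add — endpoints in different components.
alpha—eta (10): skip — alpha and eta already connected.
epsilon—gamma (10): skip — epsilon and gamma already connected.
delta—gamma (12): skip — gamma and delta already connected.
alpha—epsilon (13): skip — alpha and epsilon already connected.
delta—theta (13): skip — theta and delta already connected.
epsilon—kappa (13): add — endpoints in different components.
The 5th edge added is alpha—delta.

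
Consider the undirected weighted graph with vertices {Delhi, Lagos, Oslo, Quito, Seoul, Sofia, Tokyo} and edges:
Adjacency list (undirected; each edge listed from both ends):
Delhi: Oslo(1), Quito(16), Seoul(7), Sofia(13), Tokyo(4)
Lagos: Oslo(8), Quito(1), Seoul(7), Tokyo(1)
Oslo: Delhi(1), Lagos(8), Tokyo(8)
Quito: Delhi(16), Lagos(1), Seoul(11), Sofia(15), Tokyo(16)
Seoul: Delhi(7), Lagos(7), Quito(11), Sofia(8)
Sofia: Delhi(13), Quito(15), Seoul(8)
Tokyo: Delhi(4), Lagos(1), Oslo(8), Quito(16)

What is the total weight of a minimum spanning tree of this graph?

Kruskal: consider edges lightest-first.
Delhi—Oslo (1): add. Components now {Seoul} {Quito} {Tokyo} {Delhi,Oslo} {Lagos} {Sofia}
Lagos—Quito (1): add. Components now {Seoul} {Lagos,Quito} {Tokyo} {Delhi,Oslo} {Sofia}
Lagos—Tokyo (1): add. Components now {Seoul} {Lagos,Quito,Tokyo} {Delhi,Oslo} {Sofia}
Delhi—Tokyo (4): add. Components now {Seoul} {Delhi,Lagos,Oslo,Quito,Tokyo} {Sofia}
Delhi—Seoul (7): add. Components now {Delhi,Lagos,Oslo,Quito,Seoul,Tokyo} {Sofia}
Lagos—Seoul (7): skip — Seoul and Lagos already connected.
Lagos—Oslo (8): skip — Lagos and Oslo already connected.
Oslo—Tokyo (8): skip — Tokyo and Oslo already connected.
Seoul—Sofia (8): add. Components now {Delhi,Lagos,Oslo,Quito,Seoul,Sofia,Tokyo}
MST edges: Delhi—Oslo, Lagos—Quito, Lagos—Tokyo, Delhi—Tokyo, Delhi—Seoul, Seoul—Sofia; total weight 1+1+1+4+7+8 = 22.

22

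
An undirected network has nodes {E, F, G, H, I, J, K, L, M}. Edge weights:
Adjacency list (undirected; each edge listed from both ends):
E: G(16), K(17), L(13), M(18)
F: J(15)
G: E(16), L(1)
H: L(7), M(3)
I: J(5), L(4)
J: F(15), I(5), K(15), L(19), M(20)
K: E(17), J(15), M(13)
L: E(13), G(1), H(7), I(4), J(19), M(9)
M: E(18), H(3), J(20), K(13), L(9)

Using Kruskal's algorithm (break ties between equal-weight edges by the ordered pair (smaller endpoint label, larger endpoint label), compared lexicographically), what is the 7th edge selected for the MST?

K-M

Kruskal's algorithm — process edges by increasing weight (ties by edge label):
G L (1): add — endpoints in different components.
H M (3): add — endpoints in different components.
I L (4): add — endpoints in different components.
I J (5): add — endpoints in different components.
H L (7): add — endpoints in different components.
L M (9): skip — L and M already connected.
E L (13): add — endpoints in different components.
K M (13): add — endpoints in different components.
F J (15): add — endpoints in different components.
The 7th edge added is K M.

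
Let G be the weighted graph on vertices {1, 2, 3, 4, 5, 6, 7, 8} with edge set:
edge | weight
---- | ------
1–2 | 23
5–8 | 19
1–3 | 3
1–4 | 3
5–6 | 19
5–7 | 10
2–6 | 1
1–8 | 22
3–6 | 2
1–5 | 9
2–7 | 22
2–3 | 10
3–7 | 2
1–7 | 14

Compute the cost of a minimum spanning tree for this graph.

Kruskal: consider edges lightest-first.
2–6 (1): add — endpoints in different components.
3–6 (2): add — endpoints in different components.
3–7 (2): add — endpoints in different components.
1–3 (3): add — endpoints in different components.
1–4 (3): add — endpoints in different components.
1–5 (9): add — endpoints in different components.
2–3 (10): skip — 2 and 3 already connected.
5–7 (10): skip — 5 and 7 already connected.
1–7 (14): skip — 1 and 7 already connected.
5–6 (19): skip — 5 and 6 already connected.
5–8 (19): add — endpoints in different components.
MST edges: 2–6, 3–6, 3–7, 1–3, 1–4, 1–5, 5–8; total weight 1+2+2+3+3+9+19 = 39.

39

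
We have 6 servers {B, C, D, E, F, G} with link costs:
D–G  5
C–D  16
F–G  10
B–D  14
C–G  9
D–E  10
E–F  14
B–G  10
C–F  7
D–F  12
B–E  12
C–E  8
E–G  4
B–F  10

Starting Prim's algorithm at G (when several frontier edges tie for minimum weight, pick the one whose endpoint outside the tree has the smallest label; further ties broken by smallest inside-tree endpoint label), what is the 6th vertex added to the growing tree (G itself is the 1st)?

Prim's algorithm from G:
Step 1: frontier [E–G 4, D–G 5, C–G 9, B–G 10, F–G 10] → take E–G (4); add E.
Step 2: frontier [C–E 8, D–E 10, B–E 12, E–F 14, D–G 5, C–G 9, B–G 10, F–G 10] → take D–G (5); add D.
Step 3: frontier [D–F 12, B–D 14, C–D 16, C–E 8, B–E 12, E–F 14, C–G 9, B–G 10, F–G 10] → take C–E (8); add C.
Step 4: frontier [C–F 7, D–F 12, B–D 14, B–E 12, E–F 14, B–G 10, F–G 10] → take C–F (7); add F.
Step 5: frontier [B–D 14, B–E 12, B–F 10, B–G 10] → take B–F (10); add B.
Vertex order: G, E, D, C, F, B. The 6th vertex is B.

B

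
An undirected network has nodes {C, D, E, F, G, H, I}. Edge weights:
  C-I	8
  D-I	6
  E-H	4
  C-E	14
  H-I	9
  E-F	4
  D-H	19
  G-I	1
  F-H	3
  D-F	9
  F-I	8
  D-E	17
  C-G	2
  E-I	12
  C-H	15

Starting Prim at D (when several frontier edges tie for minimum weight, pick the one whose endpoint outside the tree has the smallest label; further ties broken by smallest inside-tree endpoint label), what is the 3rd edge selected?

C-G

Prim's algorithm from D:
Step 1: cheapest edge leaving the tree is D-I (6); add I.
Step 2: cheapest edge leaving the tree is G-I (1); add G.
Step 3: cheapest edge leaving the tree is C-G (2); add C.
Step 4: cheapest edge leaving the tree is F-I (8); add F.
Step 5: cheapest edge leaving the tree is F-H (3); add H.
Step 6: cheapest edge leaving the tree is E-F (4); add E.
The 3rd edge added is C-G.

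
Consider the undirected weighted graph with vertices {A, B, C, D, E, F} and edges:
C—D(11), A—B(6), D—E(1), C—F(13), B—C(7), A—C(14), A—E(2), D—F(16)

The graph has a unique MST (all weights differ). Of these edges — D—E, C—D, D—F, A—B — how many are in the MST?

2

Kruskal: consider edges lightest-first.
D—E (1): add. Components now {A} {B} {C} {D,E} {F}
A—E (2): add. Components now {A,D,E} {B} {C} {F}
A—B (6): add. Components now {A,B,D,E} {C} {F}
B—C (7): add. Components now {A,B,C,D,E} {F}
C—D (11): skip — C and D already connected.
C—F (13): add. Components now {A,B,C,D,E,F}
MST edge set: {D—E, A—E, A—B, B—C, C—F}.
Of the listed edges, {D—E, A—B} are in the MST → 2.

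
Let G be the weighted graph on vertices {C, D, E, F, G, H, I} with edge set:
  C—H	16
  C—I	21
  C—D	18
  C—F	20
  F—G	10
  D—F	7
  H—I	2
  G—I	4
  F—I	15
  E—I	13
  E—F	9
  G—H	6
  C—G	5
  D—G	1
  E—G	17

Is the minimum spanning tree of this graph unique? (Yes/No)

Kruskal's algorithm — process edges by increasing weight (ties by edge label):
D—G (1): add. Components now {C} {D,G} {E} {F} {H} {I}
H—I (2): add. Components now {C} {D,G} {E} {F} {H,I}
G—I (4): add. Components now {C} {D,G,H,I} {E} {F}
C—G (5): add. Components now {C,D,G,H,I} {E} {F}
G—H (6): skip — G and H already connected.
D—F (7): add. Components now {C,D,F,G,H,I} {E}
E—F (9): add. Components now {C,D,E,F,G,H,I}
Every non-tree edge has weight strictly greater than the heaviest edge on the tree path between its endpoints, so the MST is unique.

Yes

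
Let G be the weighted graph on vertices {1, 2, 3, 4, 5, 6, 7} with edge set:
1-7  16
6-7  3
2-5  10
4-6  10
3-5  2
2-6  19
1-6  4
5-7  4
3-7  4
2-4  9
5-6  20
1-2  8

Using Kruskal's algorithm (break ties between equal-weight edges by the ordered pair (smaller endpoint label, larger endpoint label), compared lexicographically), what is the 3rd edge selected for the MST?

1-6

Sort edges by weight, then run Kruskal:
3-5 (2): add. Components now {1} {2} {3,5} {4} {6} {7}
6-7 (3): add. Components now {1} {2} {3,5} {4} {6,7}
1-6 (4): add. Components now {1,6,7} {2} {3,5} {4}
3-7 (4): add. Components now {1,3,5,6,7} {2} {4}
5-7 (4): skip — 5 and 7 already connected.
1-2 (8): add. Components now {1,2,3,5,6,7} {4}
2-4 (9): add. Components now {1,2,3,4,5,6,7}
The 3rd edge added is 1-6.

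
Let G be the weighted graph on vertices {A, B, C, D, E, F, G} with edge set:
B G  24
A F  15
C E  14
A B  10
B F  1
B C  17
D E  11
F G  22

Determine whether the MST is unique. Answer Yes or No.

Kruskal: consider edges lightest-first.
B F (1): add. Components now {A} {B,F} {C} {D} {E} {G}
A B (10): add. Components now {A,B,F} {C} {D} {E} {G}
D E (11): add. Components now {A,B,F} {C} {D,E} {G}
C E (14): add. Components now {A,B,F} {C,D,E} {G}
A F (15): skip — A and F already connected.
B C (17): add. Components now {A,B,C,D,E,F} {G}
F G (22): add. Components now {A,B,C,D,E,F,G}
Every non-tree edge has weight strictly greater than the heaviest edge on the tree path between its endpoints, so the MST is unique.

Yes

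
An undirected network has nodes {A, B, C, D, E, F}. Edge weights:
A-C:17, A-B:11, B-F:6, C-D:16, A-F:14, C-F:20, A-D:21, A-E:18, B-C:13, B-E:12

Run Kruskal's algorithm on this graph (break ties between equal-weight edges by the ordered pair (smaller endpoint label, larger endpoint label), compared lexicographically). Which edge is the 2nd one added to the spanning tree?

A-B

Kruskal's algorithm — process edges by increasing weight (ties by edge label):
B-F (6): add. Components now {A} {B,F} {C} {D} {E}
A-B (11): add. Components now {A,B,F} {C} {D} {E}
B-E (12): add. Components now {A,B,E,F} {C} {D}
B-C (13): add. Components now {A,B,C,E,F} {D}
A-F (14): skip — A and F already connected.
C-D (16): add. Components now {A,B,C,D,E,F}
The 2nd edge added is A-B.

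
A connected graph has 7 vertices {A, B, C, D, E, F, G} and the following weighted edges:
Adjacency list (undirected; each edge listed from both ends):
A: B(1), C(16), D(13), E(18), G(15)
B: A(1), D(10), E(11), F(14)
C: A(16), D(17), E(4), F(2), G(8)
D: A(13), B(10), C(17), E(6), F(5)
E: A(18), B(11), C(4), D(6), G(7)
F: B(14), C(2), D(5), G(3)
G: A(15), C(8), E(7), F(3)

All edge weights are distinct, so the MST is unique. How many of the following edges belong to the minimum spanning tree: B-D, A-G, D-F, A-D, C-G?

Kruskal's algorithm — process edges by increasing weight (ties by edge label):
A-B (1): add. Components now {A,B} {C} {D} {E} {F} {G}
C-F (2): add. Components now {A,B} {C,F} {D} {E} {G}
F-G (3): add. Components now {A,B} {C,F,G} {D} {E}
C-E (4): add. Components now {A,B} {C,E,F,G} {D}
D-F (5): add. Components now {A,B} {C,D,E,F,G}
D-E (6): skip — D and E already connected.
E-G (7): skip — E and G already connected.
C-G (8): skip — C and G already connected.
B-D (10): add. Components now {A,B,C,D,E,F,G}
MST edge set: {A-B, C-F, F-G, C-E, D-F, B-D}.
Of the listed edges, {B-D, D-F} are in the MST → 2.

2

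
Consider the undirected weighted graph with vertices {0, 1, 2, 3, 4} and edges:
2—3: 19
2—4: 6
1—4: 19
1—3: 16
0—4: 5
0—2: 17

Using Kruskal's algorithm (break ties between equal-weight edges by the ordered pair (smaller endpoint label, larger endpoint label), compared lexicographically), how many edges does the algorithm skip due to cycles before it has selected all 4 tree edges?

Sort edges by weight, then run Kruskal:
0—4 (5): add — endpoints in different components.
2—4 (6): add — endpoints in different components.
1—3 (16): add — endpoints in different components.
0—2 (17): skip — 0 and 2 already connected.
1—4 (19): add — endpoints in different components.
Edges rejected before the tree was complete: 1.

1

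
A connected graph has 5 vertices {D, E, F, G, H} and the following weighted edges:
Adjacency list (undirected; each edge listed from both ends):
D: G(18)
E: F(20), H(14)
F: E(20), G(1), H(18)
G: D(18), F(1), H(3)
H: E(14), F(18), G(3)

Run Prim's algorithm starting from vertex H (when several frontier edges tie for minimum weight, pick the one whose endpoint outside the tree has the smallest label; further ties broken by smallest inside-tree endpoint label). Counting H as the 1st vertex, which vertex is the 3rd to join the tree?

F

Prim's algorithm from H:
Step 1: cheapest edge leaving the tree is G–H (3); add G.
Step 2: cheapest edge leaving the tree is F–G (1); add F.
Step 3: cheapest edge leaving the tree is E–H (14); add E.
Step 4: cheapest edge leaving the tree is D–G (18); add D.
Vertex order: H, G, F, E, D. The 3rd vertex is F.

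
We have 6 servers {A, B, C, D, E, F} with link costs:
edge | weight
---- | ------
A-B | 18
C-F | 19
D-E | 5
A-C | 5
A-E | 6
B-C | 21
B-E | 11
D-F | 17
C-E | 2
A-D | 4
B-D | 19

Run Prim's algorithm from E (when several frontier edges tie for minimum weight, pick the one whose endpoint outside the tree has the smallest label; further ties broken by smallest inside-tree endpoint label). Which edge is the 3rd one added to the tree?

A-D

Grow the tree from E using Prim:
Step 1: frontier [C-E 2, D-E 5, A-E 6, B-E 11] → take C-E (2); add C.
Step 2: frontier [A-C 5, C-F 19, B-C 21, D-E 5, A-E 6, B-E 11] → take A-C (5); add A.
Step 3: frontier [A-D 4, A-B 18, C-F 19, B-C 21, D-E 5, B-E 11] → take A-D (4); add D.
Step 4: frontier [A-B 18, C-F 19, B-C 21, D-F 17, B-D 19, B-E 11] → take B-E (11); add B.
Step 5: frontier [C-F 19, D-F 17] → take D-F (17); add F.
The 3rd edge added is A-D.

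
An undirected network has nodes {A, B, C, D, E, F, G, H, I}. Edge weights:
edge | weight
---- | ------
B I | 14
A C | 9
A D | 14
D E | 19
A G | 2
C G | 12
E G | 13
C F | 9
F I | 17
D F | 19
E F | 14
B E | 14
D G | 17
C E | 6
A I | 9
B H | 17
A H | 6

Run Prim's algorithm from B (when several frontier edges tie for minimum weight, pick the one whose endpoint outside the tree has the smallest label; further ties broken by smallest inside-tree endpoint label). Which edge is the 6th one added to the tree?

C-F

Prim, starting at B.
Step 1: cheapest edge leaving the tree is B E (14); add E.
Step 2: cheapest edge leaving the tree is C E (6); add C.
Step 3: cheapest edge leaving the tree is A C (9); add A.
Step 4: cheapest edge leaving the tree is A G (2); add G.
Step 5: cheapest edge leaving the tree is A H (6); add H.
Step 6: cheapest edge leaving the tree is C F (9); add F.
Step 7: cheapest edge leaving the tree is A I (9); add I.
Step 8: cheapest edge leaving the tree is A D (14); add D.
The 6th edge added is C F.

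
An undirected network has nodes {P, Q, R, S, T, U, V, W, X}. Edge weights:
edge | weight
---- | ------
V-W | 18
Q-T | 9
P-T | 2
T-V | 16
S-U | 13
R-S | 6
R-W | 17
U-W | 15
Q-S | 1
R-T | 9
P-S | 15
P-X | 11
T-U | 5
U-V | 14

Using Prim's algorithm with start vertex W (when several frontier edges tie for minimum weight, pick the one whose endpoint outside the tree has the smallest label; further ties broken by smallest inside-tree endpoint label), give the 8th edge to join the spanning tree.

Prim, starting at W.
Step 1: cheapest edge leaving the tree is U-W (15); add U.
Step 2: cheapest edge leaving the tree is T-U (5); add T.
Step 3: cheapest edge leaving the tree is P-T (2); add P.
Step 4: cheapest edge leaving the tree is Q-T (9); add Q.
Step 5: cheapest edge leaving the tree is Q-S (1); add S.
Step 6: cheapest edge leaving the tree is R-S (6); add R.
Step 7: cheapest edge leaving the tree is P-X (11); add X.
Step 8: cheapest edge leaving the tree is U-V (14); add V.
The 8th edge added is U-V.

U-V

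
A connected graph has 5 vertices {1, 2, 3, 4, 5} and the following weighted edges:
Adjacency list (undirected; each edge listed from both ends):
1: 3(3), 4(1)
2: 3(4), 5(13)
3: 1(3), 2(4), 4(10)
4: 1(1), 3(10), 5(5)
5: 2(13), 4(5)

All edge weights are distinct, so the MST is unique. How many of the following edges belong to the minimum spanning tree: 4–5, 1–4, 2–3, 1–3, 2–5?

4

Kruskal's algorithm — process edges by increasing weight (ties by edge label):
1–4 (1): add. Components now {1,4} {2} {3} {5}
1–3 (3): add. Components now {1,3,4} {2} {5}
2–3 (4): add. Components now {1,2,3,4} {5}
4–5 (5): add. Components now {1,2,3,4,5}
MST edge set: {1–4, 1–3, 2–3, 4–5}.
Of the listed edges, {4–5, 1–4, 2–3, 1–3} are in the MST → 4.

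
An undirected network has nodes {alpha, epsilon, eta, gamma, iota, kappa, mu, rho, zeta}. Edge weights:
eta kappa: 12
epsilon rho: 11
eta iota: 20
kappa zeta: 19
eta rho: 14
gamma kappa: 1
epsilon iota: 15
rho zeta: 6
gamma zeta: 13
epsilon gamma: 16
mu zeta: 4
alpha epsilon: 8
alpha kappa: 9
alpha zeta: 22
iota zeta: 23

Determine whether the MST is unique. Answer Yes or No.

Yes

Kruskal: consider edges lightest-first.
gamma kappa (1): add — endpoints in different components.
mu zeta (4): add — endpoints in different components.
rho zeta (6): add — endpoints in different components.
alpha epsilon (8): add — endpoints in different components.
alpha kappa (9): add — endpoints in different components.
epsilon rho (11): add — endpoints in different components.
eta kappa (12): add — endpoints in different components.
gamma zeta (13): skip — gamma and zeta already connected.
eta rho (14): skip — eta and rho already connected.
epsilon iota (15): add — endpoints in different components.
Every non-tree edge has weight strictly greater than the heaviest edge on the tree path between its endpoints, so the MST is unique.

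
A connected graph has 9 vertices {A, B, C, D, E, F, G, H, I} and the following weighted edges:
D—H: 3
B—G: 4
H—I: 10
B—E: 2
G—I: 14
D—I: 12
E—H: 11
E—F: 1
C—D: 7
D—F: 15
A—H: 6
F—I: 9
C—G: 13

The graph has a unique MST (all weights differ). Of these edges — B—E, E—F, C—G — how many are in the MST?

Kruskal's algorithm — process edges by increasing weight (ties by edge label):
E—F (1): add — endpoints in different components.
B—E (2): add — endpoints in different components.
D—H (3): add — endpoints in different components.
B—G (4): add — endpoints in different components.
A—H (6): add — endpoints in different components.
C—D (7): add — endpoints in different components.
F—I (9): add — endpoints in different components.
H—I (10): add — endpoints in different components.
MST edge set: {E—F, B—E, D—H, B—G, A—H, C—D, F—I, H—I}.
Of the listed edges, {B—E, E—F} are in the MST → 2.

2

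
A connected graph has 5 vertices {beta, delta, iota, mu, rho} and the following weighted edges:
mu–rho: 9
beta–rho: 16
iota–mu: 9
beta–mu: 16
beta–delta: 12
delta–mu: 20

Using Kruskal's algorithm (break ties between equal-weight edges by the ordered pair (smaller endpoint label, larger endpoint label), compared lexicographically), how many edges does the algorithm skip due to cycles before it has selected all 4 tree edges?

0

Sort edges by weight, then run Kruskal:
iota–mu (9): add. Components now {beta} {delta} {iota,mu} {rho}
mu–rho (9): add. Components now {beta} {delta} {iota,mu,rho}
beta–delta (12): add. Components now {beta,delta} {iota,mu,rho}
beta–mu (16): add. Components now {beta,delta,iota,mu,rho}
Edges rejected before the tree was complete: 0.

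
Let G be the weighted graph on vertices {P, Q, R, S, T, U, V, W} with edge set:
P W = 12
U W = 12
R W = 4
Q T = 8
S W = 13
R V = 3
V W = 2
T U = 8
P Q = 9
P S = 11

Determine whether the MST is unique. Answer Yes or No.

No

Kruskal's algorithm — process edges by increasing weight (ties by edge label):
V W (2): add — endpoints in different components.
R V (3): add — endpoints in different components.
R W (4): skip — R and W already connected.
Q T (8): add — endpoints in different components.
T U (8): add — endpoints in different components.
P Q (9): add — endpoints in different components.
P S (11): add — endpoints in different components.
P W (12): add — endpoints in different components.
Non-tree edge U W has weight 12, equal to the heaviest edge on its tree cycle — swapping gives another MST of the same weight. Not unique.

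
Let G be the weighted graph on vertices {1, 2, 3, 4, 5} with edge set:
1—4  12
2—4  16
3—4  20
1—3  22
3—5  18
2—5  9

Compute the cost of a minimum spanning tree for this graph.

Grow the tree from 2 using Prim:
Step 1: cheapest edge leaving the tree is 2—5 (9); add 5.
Step 2: cheapest edge leaving the tree is 2—4 (16); add 4.
Step 3: cheapest edge leaving the tree is 1—4 (12); add 1.
Step 4: cheapest edge leaving the tree is 3—5 (18); add 3.
MST edges: 2—5, 2—4, 1—4, 3—5; total weight 9+16+12+18 = 55.

55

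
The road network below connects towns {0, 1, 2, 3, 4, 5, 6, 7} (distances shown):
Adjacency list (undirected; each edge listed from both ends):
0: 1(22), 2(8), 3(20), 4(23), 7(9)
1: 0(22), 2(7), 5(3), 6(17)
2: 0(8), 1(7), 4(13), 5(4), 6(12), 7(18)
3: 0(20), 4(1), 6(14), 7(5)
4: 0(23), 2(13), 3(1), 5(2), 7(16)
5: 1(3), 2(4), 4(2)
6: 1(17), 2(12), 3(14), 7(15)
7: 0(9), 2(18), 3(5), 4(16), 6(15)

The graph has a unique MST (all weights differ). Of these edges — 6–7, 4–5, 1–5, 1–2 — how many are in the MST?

Kruskal: consider edges lightest-first.
3–4 (1): add — endpoints in different components.
4–5 (2): add — endpoints in different components.
1–5 (3): add — endpoints in different components.
2–5 (4): add — endpoints in different components.
3–7 (5): add — endpoints in different components.
1–2 (7): skip — 1 and 2 already connected.
0–2 (8): add — endpoints in different components.
0–7 (9): skip — 0 and 7 already connected.
2–6 (12): add — endpoints in different components.
MST edge set: {3–4, 4–5, 1–5, 2–5, 3–7, 0–2, 2–6}.
Of the listed edges, {4–5, 1–5} are in the MST → 2.

2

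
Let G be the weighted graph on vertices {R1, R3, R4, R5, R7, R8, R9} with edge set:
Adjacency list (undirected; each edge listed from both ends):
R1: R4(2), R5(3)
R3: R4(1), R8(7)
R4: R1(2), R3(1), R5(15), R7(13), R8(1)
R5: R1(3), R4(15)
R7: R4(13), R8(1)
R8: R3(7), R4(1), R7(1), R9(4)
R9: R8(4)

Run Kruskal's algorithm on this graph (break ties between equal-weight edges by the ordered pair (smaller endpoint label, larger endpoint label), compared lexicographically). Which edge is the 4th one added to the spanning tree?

R1-R4

Kruskal's algorithm — process edges by increasing weight (ties by edge label):
R3–R4 (1): add. Components now {R3,R4} {R5} {R7} {R8} {R1} {R9}
R4–R8 (1): add. Components now {R3,R4,R8} {R5} {R7} {R1} {R9}
R7–R8 (1): add. Components now {R3,R4,R7,R8} {R5} {R1} {R9}
R1–R4 (2): add. Components now {R1,R3,R4,R7,R8} {R5} {R9}
R1–R5 (3): add. Components now {R1,R3,R4,R5,R7,R8} {R9}
R8–R9 (4): add. Components now {R1,R3,R4,R5,R7,R8,R9}
The 4th edge added is R1–R4.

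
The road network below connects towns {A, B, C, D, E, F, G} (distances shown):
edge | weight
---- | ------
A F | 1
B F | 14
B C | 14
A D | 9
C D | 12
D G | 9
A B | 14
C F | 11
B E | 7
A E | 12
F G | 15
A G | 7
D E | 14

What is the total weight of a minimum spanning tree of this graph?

47

Sort edges by weight, then run Kruskal:
A F (1): add — endpoints in different components.
A G (7): add — endpoints in different components.
B E (7): add — endpoints in different components.
A D (9): add — endpoints in different components.
D G (9): skip — D and G already connected.
C F (11): add — endpoints in different components.
A E (12): add — endpoints in different components.
MST edges: A F, A G, B E, A D, C F, A E; total weight 1+7+7+9+11+12 = 47.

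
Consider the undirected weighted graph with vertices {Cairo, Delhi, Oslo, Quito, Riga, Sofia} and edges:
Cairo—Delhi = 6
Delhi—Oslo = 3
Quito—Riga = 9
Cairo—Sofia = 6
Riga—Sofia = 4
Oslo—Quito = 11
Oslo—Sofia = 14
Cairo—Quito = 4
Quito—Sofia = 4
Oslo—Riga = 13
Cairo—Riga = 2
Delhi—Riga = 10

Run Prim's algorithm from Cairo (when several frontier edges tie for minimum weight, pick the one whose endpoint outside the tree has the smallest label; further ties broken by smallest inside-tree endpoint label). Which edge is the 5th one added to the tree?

Delhi-Oslo

Grow the tree from Cairo using Prim:
Step 1: frontier [Cairo—Riga 2, Cairo—Quito 4, Cairo—Delhi 6, Cairo—Sofia 6] → take Cairo—Riga (2); add Riga.
Step 2: frontier [Cairo—Quito 4, Cairo—Delhi 6, Cairo—Sofia 6, Riga—Sofia 4, Quito—Riga 9, Delhi—Riga 10, Oslo—Riga 13] → take Cairo—Quito (4); add Quito.
Step 3: frontier [Cairo—Delhi 6, Cairo—Sofia 6, Quito—Sofia 4, Oslo—Quito 11, Riga—Sofia 4, Delhi—Riga 10, Oslo—Riga 13] → take Quito—Sofia (4); add Sofia.
Step 4: frontier [Cairo—Delhi 6, Oslo—Quito 11, Delhi—Riga 10, Oslo—Riga 13, Oslo—Sofia 14] → take Cairo—Delhi (6); add Delhi.
Step 5: frontier [Delhi—Oslo 3, Oslo—Quito 11, Oslo—Riga 13, Oslo—Sofia 14] → take Delhi—Oslo (3); add Oslo.
The 5th edge added is Delhi—Oslo.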